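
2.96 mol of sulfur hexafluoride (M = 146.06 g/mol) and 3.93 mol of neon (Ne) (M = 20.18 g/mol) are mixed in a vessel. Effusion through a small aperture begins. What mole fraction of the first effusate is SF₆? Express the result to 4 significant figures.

0.2187

Rate_i ∝ x_i/√M_i (Graham's law weighted by mole fraction), so the effusate composition follows n_i/√M_i.
x_SF₆(eff) = (n_SF₆/√M_SF₆) / (n_SF₆/√M_SF₆ + n_Ne/√M_Ne)
= (2.96/√146.06) / (2.96/√146.06 + 3.93/√20.18) = 0.2449/(0.2449 + 0.8748) = 0.2187.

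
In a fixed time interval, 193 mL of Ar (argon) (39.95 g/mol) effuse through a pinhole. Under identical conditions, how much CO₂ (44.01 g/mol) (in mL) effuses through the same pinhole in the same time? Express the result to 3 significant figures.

From Graham's law, rate_CO₂/rate_Ar = √(M_Ar/M_CO₂) = √(39.95/44.01) = √0.9077 = 0.9528.
So the volume for CO₂ is 193 × 0.9528 = 184 mL.

184 mL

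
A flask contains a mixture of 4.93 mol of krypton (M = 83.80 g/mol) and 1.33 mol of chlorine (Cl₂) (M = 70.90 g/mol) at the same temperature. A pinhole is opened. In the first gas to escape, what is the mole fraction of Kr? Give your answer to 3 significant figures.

0.773

Each component's effusion rate ∝ (its partial pressure)·(1/√M) ∝ n_i/√M_i.
So x_Kr in the escaping gas = (n_Kr/√M_Kr) / Σ(n_i/√M_i)
= (4.93/√83.80) / (4.93/√83.80 + 1.33/√70.90) = 0.5385/(0.5385 + 0.1580) = 0.773.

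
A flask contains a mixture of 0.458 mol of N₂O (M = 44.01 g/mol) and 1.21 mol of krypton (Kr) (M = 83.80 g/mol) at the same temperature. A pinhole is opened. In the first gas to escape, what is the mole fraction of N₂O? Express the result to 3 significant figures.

0.343

Rate_i ∝ x_i/√M_i (Graham's law weighted by mole fraction), so the effusate composition follows n_i/√M_i.
So x_N₂O in the escaping gas = (n_N₂O/√M_N₂O) / Σ(n_i/√M_i)
= (0.458/√44.01) / (0.458/√44.01 + 1.21/√83.80) = 0.06904/(0.06904 + 0.1322) = 0.343.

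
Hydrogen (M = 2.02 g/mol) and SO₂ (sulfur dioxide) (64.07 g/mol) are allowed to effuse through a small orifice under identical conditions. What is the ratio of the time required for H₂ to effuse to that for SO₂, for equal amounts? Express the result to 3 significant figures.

From Graham's law, t_H₂/t_SO₂ = √(M_H₂/M_SO₂) = √(2.02/64.07) = √0.03153 = 0.178.

0.178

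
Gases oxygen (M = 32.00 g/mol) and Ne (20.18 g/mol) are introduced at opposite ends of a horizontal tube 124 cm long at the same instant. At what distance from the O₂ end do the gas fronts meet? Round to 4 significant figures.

Graham's law gives d_O₂/d_Ne = rate_O₂/rate_Ne = √(M_Ne/M_O₂) = √(20.18/32.00) = 0.7941.
With d_O₂ + d_Ne = 124 cm, d_Ne = 124/(1 + 0.7941) = 69.11 cm.
d_O₂ = 124 − 69.11 = 54.89 cm.

54.89 cm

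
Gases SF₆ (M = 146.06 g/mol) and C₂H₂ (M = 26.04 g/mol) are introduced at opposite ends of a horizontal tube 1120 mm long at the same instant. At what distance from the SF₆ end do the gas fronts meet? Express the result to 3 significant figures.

Graham's law gives d_SF₆/d_C₂H₂ = rate_SF₆/rate_C₂H₂ = √(M_C₂H₂/M_SF₆) = √(26.04/146.06) = 0.4222.
With d_SF₆ + d_C₂H₂ = 1120 mm, d_C₂H₂ = 1120/(1 + 0.4222) = 787.5 mm.
d_SF₆ = 1120 − 787.5 = 333 mm.

333 mm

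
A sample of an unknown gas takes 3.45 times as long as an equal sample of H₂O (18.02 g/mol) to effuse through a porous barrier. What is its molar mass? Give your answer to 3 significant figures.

Graham's law gives t_X/t_H₂O = √(M_X/M_H₂O).
3.45 = √(M_X/18.02)
M_X = 18.02 × 3.45² = 18.02 × 11.90 = 214 g/mol

214 g/mol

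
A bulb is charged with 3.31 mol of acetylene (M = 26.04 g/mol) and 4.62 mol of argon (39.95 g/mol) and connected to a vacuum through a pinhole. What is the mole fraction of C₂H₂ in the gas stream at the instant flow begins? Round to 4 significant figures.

0.4702

The effusion rate of species i is ∝ p_i/√M_i ∝ n_i/√M_i.
x_C₂H₂(eff) = (n_C₂H₂/√M_C₂H₂) / (n_C₂H₂/√M_C₂H₂ + n_Ar/√M_Ar)
= (3.31/√26.04) / (3.31/√26.04 + 4.62/√39.95) = 0.6486/(0.6486 + 0.7309) = 0.4702.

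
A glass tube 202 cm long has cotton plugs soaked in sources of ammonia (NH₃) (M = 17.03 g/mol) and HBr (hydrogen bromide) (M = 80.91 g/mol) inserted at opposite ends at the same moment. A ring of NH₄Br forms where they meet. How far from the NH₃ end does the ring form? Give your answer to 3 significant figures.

Distances travelled in equal time are proportional to diffusion rates, so d_NH₃/d_HBr = √(M_HBr/M_NH₃) = √(80.91/17.03) = 2.180.
With d_NH₃ + d_HBr = 202 cm, d_HBr = 202/(1 + 2.180) = 63.53 cm.
d_NH₃ = 202 − 63.53 = 138 cm.

138 cm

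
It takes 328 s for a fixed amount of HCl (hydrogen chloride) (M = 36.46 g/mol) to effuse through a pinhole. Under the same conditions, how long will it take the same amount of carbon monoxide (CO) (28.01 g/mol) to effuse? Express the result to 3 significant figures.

Since effusion rate ∝ 1/√M, t_CO/t_HCl = √(M_CO/M_HCl) = √(28.01/36.46) = √0.7682 = 0.8765.
So the time for CO is 328 × 0.8765 = 287 s.

287 s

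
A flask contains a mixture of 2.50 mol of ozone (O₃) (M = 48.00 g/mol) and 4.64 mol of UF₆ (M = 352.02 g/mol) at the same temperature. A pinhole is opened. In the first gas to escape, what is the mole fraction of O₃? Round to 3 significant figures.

0.593

Each component's effusion rate ∝ (its partial pressure)·(1/√M) ∝ n_i/√M_i.
So x_O₃ in the escaping gas = (n_O₃/√M_O₃) / Σ(n_i/√M_i)
= (2.50/√48.00) / (2.50/√48.00 + 4.64/√352.02) = 0.3608/(0.3608 + 0.2473) = 0.593.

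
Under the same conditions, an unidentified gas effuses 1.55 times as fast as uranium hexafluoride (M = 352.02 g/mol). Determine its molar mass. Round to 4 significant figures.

From Graham's law, rate_X/rate_UF₆ = √(M_UF₆/M_X).
1.55 = √(352.02/M_X)
M_X = 352.02 / 1.55² = 352.02 / 2.403 = 146.5 g/mol

146.5 g/mol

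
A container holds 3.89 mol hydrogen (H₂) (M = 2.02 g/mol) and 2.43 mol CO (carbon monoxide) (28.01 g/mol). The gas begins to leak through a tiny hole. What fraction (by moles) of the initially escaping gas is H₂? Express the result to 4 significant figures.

The effusion rate of species i is ∝ p_i/√M_i ∝ n_i/√M_i.
So x_H₂ in the escaping gas = (n_H₂/√M_H₂) / Σ(n_i/√M_i)
= (3.89/√2.02) / (3.89/√2.02 + 2.43/√28.01) = 2.737/(2.737 + 0.4591) = 0.8563.

0.8563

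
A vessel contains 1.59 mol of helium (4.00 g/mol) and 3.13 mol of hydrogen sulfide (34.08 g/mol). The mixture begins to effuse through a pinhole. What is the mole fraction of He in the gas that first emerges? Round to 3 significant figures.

The effusion rate of species i is ∝ p_i/√M_i ∝ n_i/√M_i.
x_He(eff) = (n_He/√M_He) / (n_He/√M_He + n_H₂S/√M_H₂S)
= (1.59/√4.00) / (1.59/√4.00 + 3.13/√34.08) = 0.7950/(0.7950 + 0.5362) = 0.597.

0.597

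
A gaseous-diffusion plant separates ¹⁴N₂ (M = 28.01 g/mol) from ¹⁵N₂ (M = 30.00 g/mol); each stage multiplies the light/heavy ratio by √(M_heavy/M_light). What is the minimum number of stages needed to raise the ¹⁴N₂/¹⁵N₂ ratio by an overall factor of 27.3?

With α = √(30.00/28.01) per stage, ln α = ½ ln(1.07105) = 0.03432.
Need α^N ≥ 27.3 ⇒ N ≥ ln(27.3) / ln α = 3.307 / 0.03432 = 96.36.
Minimum whole number of stages: N = 97.

97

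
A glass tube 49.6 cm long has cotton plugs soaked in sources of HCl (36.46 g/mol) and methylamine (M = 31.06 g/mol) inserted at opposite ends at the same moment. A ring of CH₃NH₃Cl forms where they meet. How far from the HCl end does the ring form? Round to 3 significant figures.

In equal time, each gas travels a distance ∝ its rate ∝ 1/√M, so d_HCl/d_CH₃NH₂ = √(M_CH₃NH₂/M_HCl) = √(31.06/36.46) = 0.9230.
With d_HCl + d_CH₃NH₂ = 49.6 cm, d_CH₃NH₂ = 49.6/(1 + 0.9230) = 25.79 cm.
d_HCl = 49.6 − 25.79 = 23.8 cm.

23.8 cm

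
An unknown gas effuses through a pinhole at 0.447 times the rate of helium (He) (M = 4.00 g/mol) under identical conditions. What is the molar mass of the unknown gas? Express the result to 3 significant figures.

20.0 g/mol

From Graham's law, rate_X/rate_He = √(M_He/M_X).
0.447 = √(4.00/M_X)
M_X = 4.00 / 0.447² = 4.00 / 0.1998 = 20.0 g/mol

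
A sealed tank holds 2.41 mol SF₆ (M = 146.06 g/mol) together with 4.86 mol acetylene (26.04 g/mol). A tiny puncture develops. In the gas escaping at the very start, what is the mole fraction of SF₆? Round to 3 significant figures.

0.173

Rate_i ∝ x_i/√M_i (Graham's law weighted by mole fraction), so the effusate composition follows n_i/√M_i.
x_SF₆(eff) = (n_SF₆/√M_SF₆) / (n_SF₆/√M_SF₆ + n_C₂H₂/√M_C₂H₂)
= (2.41/√146.06) / (2.41/√146.06 + 4.86/√26.04) = 0.1994/(0.1994 + 0.9524) = 0.173.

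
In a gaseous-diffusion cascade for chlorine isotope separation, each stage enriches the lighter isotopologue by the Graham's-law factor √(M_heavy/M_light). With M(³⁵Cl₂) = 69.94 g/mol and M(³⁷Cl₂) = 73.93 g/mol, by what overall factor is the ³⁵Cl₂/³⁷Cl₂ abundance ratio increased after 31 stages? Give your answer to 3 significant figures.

Each stage multiplies the ratio by α = √(73.93/69.94), so after 31 stages the overall factor is α^31 = (73.93/69.94)^(31/2).
= 1.05705^(31/2) = 2.36.

2.36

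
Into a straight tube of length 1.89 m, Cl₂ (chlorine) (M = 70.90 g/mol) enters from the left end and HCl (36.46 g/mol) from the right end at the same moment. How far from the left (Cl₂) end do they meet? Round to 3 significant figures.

0.789 m

In equal time, each gas travels a distance ∝ its rate ∝ 1/√M, so d_Cl₂/d_HCl = √(M_HCl/M_Cl₂) = √(36.46/70.90) = 0.7171.
With d_Cl₂ + d_HCl = 1.89 m, d_HCl = 1.89/(1 + 0.7171) = 1.101 m.
d_Cl₂ = 1.89 − 1.101 = 0.789 m.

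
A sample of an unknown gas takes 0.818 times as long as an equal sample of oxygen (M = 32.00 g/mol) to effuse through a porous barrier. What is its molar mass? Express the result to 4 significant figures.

Using Graham's law: t_X/t_O₂ = √(M_X/M_O₂).
0.818 = √(M_X/32.00)
M_X = 32.00 × 0.818² = 32.00 × 0.6691 = 21.41 g/mol

21.41 g/mol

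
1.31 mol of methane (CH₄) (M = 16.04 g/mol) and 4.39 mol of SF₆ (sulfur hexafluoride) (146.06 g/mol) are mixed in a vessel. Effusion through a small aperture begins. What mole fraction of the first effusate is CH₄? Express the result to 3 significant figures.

0.474

The effusion rate of species i is ∝ p_i/√M_i ∝ n_i/√M_i.
x_CH₄(eff) = (n_CH₄/√M_CH₄) / (n_CH₄/√M_CH₄ + n_SF₆/√M_SF₆)
= (1.31/√16.04) / (1.31/√16.04 + 4.39/√146.06) = 0.3271/(0.3271 + 0.3632) = 0.474.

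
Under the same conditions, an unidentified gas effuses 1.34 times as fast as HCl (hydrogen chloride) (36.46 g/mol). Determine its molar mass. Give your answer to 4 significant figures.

20.31 g/mol

Graham's law gives rate_X/rate_HCl = √(M_HCl/M_X).
1.34 = √(36.46/M_X)
M_X = 36.46 / 1.34² = 36.46 / 1.796 = 20.31 g/mol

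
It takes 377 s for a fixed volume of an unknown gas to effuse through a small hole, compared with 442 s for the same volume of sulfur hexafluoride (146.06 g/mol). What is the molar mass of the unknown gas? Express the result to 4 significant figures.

106.3 g/mol

From Graham's law, t_X/t_SF₆ = √(M_X/M_SF₆).
377/442 = 0.8529 = √(M_X/146.06)
M_X = 146.06 × 0.8529² = 146.06 × 0.7275 = 106.3 g/mol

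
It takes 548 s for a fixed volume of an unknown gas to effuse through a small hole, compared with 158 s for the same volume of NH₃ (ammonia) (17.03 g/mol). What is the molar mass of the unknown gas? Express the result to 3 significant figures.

205 g/mol

Graham's law gives t_X/t_NH₃ = √(M_X/M_NH₃).
548/158 = 3.468 = √(M_X/17.03)
M_X = 17.03 × 3.468² = 17.03 × 12.03 = 205 g/mol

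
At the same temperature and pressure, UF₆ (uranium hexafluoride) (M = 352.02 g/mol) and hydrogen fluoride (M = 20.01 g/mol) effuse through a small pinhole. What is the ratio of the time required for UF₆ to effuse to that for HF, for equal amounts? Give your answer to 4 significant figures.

4.194

Using Graham's law: t_UF₆/t_HF = √(M_UF₆/M_HF) = √(352.02/20.01) = √17.59 = 4.194.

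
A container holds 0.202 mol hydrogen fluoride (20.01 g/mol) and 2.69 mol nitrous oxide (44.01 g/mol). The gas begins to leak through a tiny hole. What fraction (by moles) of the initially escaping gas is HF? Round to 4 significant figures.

Effusion rate of each component ∝ n_i/√M_i (partial pressure × 1/√M).
x_HF(eff) = (n_HF/√M_HF) / (n_HF/√M_HF + n_N₂O/√M_N₂O)
= (0.202/√20.01) / (0.202/√20.01 + 2.69/√44.01) = 0.04516/(0.04516 + 0.4055) = 0.1002.

0.1002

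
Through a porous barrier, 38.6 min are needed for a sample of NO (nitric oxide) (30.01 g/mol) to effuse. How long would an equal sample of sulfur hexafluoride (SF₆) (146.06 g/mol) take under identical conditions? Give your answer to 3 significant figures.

85.2 min

Graham's law gives t_SF₆/t_NO = √(M_SF₆/M_NO) = √(146.06/30.01) = √4.867 = 2.206.
So the time for SF₆ is 38.6 × 2.206 = 85.2 min.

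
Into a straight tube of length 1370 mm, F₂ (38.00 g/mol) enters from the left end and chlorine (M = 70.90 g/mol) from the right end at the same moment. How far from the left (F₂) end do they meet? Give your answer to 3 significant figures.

791 mm

The fronts meet when d_F₂ + d_Cl₂ = L with d_F₂/d_Cl₂ = √(M_Cl₂/M_F₂) (Graham's law). Here √(M_Cl₂/M_F₂) = √(70.90/38.00) = 1.366.
With d_F₂ + d_Cl₂ = 1370 mm, d_Cl₂ = 1370/(1 + 1.366) = 579.1 mm.
d_F₂ = 1370 − 579.1 = 791 mm.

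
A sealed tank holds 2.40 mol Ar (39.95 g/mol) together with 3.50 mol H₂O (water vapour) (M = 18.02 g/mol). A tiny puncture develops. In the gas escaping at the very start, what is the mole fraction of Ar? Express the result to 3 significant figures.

0.315

Effusion rate of each component ∝ n_i/√M_i (partial pressure × 1/√M).
Mole fraction of Ar in the effusate = (n_Ar/√M_Ar) / (n_Ar/√M_Ar + n_H₂O/√M_H₂O)
= (2.40/√39.95) / (2.40/√39.95 + 3.50/√18.02) = 0.3797/(0.3797 + 0.8245) = 0.315.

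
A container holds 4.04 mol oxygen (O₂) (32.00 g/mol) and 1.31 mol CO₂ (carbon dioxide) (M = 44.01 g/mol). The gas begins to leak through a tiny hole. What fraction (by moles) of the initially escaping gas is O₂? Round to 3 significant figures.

0.783

Effusion rate of each component ∝ n_i/√M_i (partial pressure × 1/√M).
Mole fraction of O₂ in the effusate = (n_O₂/√M_O₂) / (n_O₂/√M_O₂ + n_CO₂/√M_CO₂)
= (4.04/√32.00) / (4.04/√32.00 + 1.31/√44.01) = 0.7142/(0.7142 + 0.1975) = 0.783.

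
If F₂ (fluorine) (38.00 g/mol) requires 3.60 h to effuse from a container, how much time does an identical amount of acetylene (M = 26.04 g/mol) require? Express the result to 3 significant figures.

Since effusion rate ∝ 1/√M, t_C₂H₂/t_F₂ = √(M_C₂H₂/M_F₂) = √(26.04/38.00) = √0.6853 = 0.8278.
So the time for C₂H₂ is 3.60 × 0.8278 = 2.98 h.

2.98 h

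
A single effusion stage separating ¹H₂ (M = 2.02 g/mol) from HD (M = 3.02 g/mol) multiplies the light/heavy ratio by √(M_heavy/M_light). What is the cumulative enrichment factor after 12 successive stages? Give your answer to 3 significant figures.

After 12 stages the ratio has grown by (√(3.02/2.02))^12 = (3.02/2.02)^(12/2).
= 1.49505^6 = 11.2.

11.2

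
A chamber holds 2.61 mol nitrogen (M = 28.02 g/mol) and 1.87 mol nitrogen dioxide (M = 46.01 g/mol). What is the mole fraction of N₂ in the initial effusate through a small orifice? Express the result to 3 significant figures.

0.641

Rate_i ∝ x_i/√M_i (Graham's law weighted by mole fraction), so the effusate composition follows n_i/√M_i.
So x_N₂ in the escaping gas = (n_N₂/√M_N₂) / Σ(n_i/√M_i)
= (2.61/√28.02) / (2.61/√28.02 + 1.87/√46.01) = 0.4931/(0.4931 + 0.2757) = 0.641.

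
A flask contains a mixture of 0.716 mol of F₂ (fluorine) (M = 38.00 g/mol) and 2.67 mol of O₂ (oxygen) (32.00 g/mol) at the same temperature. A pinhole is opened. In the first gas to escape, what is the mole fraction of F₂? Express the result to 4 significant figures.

Each component's effusion rate ∝ (its partial pressure)·(1/√M) ∝ n_i/√M_i.
So x_F₂ in the escaping gas = (n_F₂/√M_F₂) / Σ(n_i/√M_i)
= (0.716/√38.00) / (0.716/√38.00 + 2.67/√32.00) = 0.1162/(0.1162 + 0.4720) = 0.1975.

0.1975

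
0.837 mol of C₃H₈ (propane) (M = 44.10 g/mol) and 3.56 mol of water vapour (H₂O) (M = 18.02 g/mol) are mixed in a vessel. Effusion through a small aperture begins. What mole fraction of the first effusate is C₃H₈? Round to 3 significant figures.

Effusion rate of each component ∝ n_i/√M_i (partial pressure × 1/√M).
So x_C₃H₈ in the escaping gas = (n_C₃H₈/√M_C₃H₈) / Σ(n_i/√M_i)
= (0.837/√44.10) / (0.837/√44.10 + 3.56/√18.02) = 0.1260/(0.1260 + 0.8386) = 0.131.

0.131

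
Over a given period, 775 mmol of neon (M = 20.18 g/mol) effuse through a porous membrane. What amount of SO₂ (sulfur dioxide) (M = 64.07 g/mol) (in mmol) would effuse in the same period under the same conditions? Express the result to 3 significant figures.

By Graham's law, rate_SO₂/rate_Ne = √(M_Ne/M_SO₂) = √(20.18/64.07) = √0.3150 = 0.5612.
So the amount for SO₂ is 775 × 0.5612 = 435 mmol.

435 mmol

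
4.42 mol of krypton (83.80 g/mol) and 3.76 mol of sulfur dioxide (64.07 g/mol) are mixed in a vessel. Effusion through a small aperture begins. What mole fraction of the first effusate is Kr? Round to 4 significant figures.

Each component's effusion rate ∝ (its partial pressure)·(1/√M) ∝ n_i/√M_i.
x_Kr(eff) = (n_Kr/√M_Kr) / (n_Kr/√M_Kr + n_SO₂/√M_SO₂)
= (4.42/√83.80) / (4.42/√83.80 + 3.76/√64.07) = 0.4828/(0.4828 + 0.4697) = 0.5069.

0.5069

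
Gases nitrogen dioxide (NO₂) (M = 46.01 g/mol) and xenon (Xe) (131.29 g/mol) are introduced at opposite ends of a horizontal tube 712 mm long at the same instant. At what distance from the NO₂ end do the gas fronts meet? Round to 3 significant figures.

The fronts meet when d_NO₂ + d_Xe = L with d_NO₂/d_Xe = √(M_Xe/M_NO₂) (Graham's law). Here √(M_Xe/M_NO₂) = √(131.29/46.01) = 1.689.
With d_NO₂ + d_Xe = 712 mm, d_Xe = 712/(1 + 1.689) = 264.8 mm.
d_NO₂ = 712 − 264.8 = 447 mm.

447 mm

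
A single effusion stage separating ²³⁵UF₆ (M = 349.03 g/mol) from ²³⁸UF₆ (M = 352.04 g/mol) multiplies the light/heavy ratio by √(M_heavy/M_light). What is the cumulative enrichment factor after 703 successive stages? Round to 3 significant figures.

The single-stage factor is √(M_heavy/M_light), so 703 stages give [√(352.04/349.03)]^703 = (352.04/349.03)^(703/2).
= 1.00862^(703/2) = 20.5.

20.5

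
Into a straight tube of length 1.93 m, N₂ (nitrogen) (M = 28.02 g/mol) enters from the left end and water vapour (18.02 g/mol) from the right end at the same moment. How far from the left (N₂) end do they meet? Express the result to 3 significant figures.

0.859 m

The fronts meet when d_N₂ + d_H₂O = L with d_N₂/d_H₂O = √(M_H₂O/M_N₂) (Graham's law). Here √(M_H₂O/M_N₂) = √(18.02/28.02) = 0.8019.
With d_N₂ + d_H₂O = 1.93 m, d_H₂O = 1.93/(1 + 0.8019) = 1.071 m.
d_N₂ = 1.93 − 1.071 = 0.859 m.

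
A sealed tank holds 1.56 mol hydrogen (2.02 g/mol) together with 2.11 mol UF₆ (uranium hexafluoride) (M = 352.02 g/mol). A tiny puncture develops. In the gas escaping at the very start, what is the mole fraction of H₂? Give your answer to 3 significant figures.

Each component's effusion rate ∝ (its partial pressure)·(1/√M) ∝ n_i/√M_i.
So x_H₂ in the escaping gas = (n_H₂/√M_H₂) / Σ(n_i/√M_i)
= (1.56/√2.02) / (1.56/√2.02 + 2.11/√352.02) = 1.098/(1.098 + 0.1125) = 0.907.

0.907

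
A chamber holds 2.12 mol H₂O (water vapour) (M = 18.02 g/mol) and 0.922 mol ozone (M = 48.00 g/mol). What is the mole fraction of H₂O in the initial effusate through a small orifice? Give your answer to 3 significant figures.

Each component's effusion rate ∝ (its partial pressure)·(1/√M) ∝ n_i/√M_i.
So x_H₂O in the escaping gas = (n_H₂O/√M_H₂O) / Σ(n_i/√M_i)
= (2.12/√18.02) / (2.12/√18.02 + 0.922/√48.00) = 0.4994/(0.4994 + 0.1331) = 0.790.

0.790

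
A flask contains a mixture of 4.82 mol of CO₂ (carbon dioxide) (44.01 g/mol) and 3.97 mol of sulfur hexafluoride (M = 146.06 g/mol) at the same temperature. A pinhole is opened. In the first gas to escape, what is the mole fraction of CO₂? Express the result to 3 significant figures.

0.689

The effusion rate of species i is ∝ p_i/√M_i ∝ n_i/√M_i.
Mole fraction of CO₂ in the effusate = (n_CO₂/√M_CO₂) / (n_CO₂/√M_CO₂ + n_SF₆/√M_SF₆)
= (4.82/√44.01) / (4.82/√44.01 + 3.97/√146.06) = 0.7266/(0.7266 + 0.3285) = 0.689.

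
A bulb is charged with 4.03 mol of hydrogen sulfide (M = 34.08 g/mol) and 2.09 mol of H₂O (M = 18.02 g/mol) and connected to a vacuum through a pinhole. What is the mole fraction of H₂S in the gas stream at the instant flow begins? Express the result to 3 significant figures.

Rate_i ∝ x_i/√M_i (Graham's law weighted by mole fraction), so the effusate composition follows n_i/√M_i.
x_H₂S(eff) = (n_H₂S/√M_H₂S) / (n_H₂S/√M_H₂S + n_H₂O/√M_H₂O)
= (4.03/√34.08) / (4.03/√34.08 + 2.09/√18.02) = 0.6903/(0.6903 + 0.4923) = 0.584.

0.584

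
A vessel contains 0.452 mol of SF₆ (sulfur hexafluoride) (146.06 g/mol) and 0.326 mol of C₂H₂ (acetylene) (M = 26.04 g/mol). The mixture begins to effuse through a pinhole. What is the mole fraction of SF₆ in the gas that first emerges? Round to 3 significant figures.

Effusion rate of each component ∝ n_i/√M_i (partial pressure × 1/√M).
x_SF₆(eff) = (n_SF₆/√M_SF₆) / (n_SF₆/√M_SF₆ + n_C₂H₂/√M_C₂H₂)
= (0.452/√146.06) / (0.452/√146.06 + 0.326/√26.04) = 0.03740/(0.03740 + 0.06388) = 0.369.

0.369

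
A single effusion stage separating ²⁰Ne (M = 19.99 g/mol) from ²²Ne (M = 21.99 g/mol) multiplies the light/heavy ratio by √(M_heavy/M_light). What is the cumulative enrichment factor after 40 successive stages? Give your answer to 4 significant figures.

Overall factor = α^40 with α = √(21.99/19.99), i.e. (21.99/19.99)^(40/2).
= 1.10005^20 = 6.734.

6.734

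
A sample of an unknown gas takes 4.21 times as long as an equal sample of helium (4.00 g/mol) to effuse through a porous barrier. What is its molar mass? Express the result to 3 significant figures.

70.9 g/mol

From Graham's law, t_X/t_He = √(M_X/M_He).
4.21 = √(M_X/4.00)
M_X = 4.00 × 4.21² = 4.00 × 17.72 = 70.9 g/mol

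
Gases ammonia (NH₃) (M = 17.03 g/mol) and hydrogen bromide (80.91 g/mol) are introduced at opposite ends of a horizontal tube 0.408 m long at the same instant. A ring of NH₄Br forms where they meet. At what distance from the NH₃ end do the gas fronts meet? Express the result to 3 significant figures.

0.280 m

Graham's law gives d_NH₃/d_HBr = rate_NH₃/rate_HBr = √(M_HBr/M_NH₃) = √(80.91/17.03) = 2.180.
With d_NH₃ + d_HBr = 0.408 m, d_HBr = 0.408/(1 + 2.180) = 0.1283 m.
d_NH₃ = 0.408 − 0.1283 = 0.280 m.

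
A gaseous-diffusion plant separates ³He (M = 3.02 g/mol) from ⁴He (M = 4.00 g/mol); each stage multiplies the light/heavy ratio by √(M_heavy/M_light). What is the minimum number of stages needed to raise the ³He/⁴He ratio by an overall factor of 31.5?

Single-stage factor α = √(4.00/3.02), so ln α = ½ ln(1.32450) = 0.1405.
Need α^N ≥ 31.5 ⇒ N ≥ ln(31.5) / ln α = 3.450 / 0.1405 = 24.55.
Rounding up, N = 25 stages.

25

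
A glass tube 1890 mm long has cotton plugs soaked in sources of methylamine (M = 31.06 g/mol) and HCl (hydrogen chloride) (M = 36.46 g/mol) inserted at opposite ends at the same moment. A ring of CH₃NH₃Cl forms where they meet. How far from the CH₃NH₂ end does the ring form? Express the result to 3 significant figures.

In equal time, each gas travels a distance ∝ its rate ∝ 1/√M, so d_CH₃NH₂/d_HCl = √(M_HCl/M_CH₃NH₂) = √(36.46/31.06) = 1.083.
With d_CH₃NH₂ + d_HCl = 1890 mm, d_HCl = 1890/(1 + 1.083) = 907.2 mm.
d_CH₃NH₂ = 1890 − 907.2 = 983 mm.

983 mm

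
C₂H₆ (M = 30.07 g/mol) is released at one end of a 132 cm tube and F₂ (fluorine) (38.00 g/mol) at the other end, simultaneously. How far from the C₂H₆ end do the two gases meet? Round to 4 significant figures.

Distances travelled in equal time are proportional to diffusion rates, so d_C₂H₆/d_F₂ = √(M_F₂/M_C₂H₆) = √(38.00/30.07) = 1.124.
With d_C₂H₆ + d_F₂ = 132 cm, d_F₂ = 132/(1 + 1.124) = 62.14 cm.
d_C₂H₆ = 132 − 62.14 = 69.86 cm.

69.86 cm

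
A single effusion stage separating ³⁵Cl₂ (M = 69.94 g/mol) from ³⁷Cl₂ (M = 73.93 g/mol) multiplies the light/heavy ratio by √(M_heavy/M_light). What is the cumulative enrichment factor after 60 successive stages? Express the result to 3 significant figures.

5.28

After 60 stages the ratio has grown by (√(73.93/69.94))^60 = (73.93/69.94)^(60/2).
= 1.05705^30 = 5.28.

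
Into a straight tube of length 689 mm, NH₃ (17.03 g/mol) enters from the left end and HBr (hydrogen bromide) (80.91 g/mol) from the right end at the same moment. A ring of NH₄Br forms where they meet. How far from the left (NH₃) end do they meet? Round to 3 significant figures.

472 mm

Graham's law gives d_NH₃/d_HBr = rate_NH₃/rate_HBr = √(M_HBr/M_NH₃) = √(80.91/17.03) = 2.180.
With d_NH₃ + d_HBr = 689 mm, d_HBr = 689/(1 + 2.180) = 216.7 mm.
d_NH₃ = 689 − 216.7 = 472 mm.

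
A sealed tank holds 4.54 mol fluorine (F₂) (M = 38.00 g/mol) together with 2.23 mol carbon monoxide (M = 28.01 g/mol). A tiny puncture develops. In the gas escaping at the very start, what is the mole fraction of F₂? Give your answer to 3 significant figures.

0.636

Rate_i ∝ x_i/√M_i (Graham's law weighted by mole fraction), so the effusate composition follows n_i/√M_i.
x_F₂(eff) = (n_F₂/√M_F₂) / (n_F₂/√M_F₂ + n_CO/√M_CO)
= (4.54/√38.00) / (4.54/√38.00 + 2.23/√28.01) = 0.7365/(0.7365 + 0.4214) = 0.636.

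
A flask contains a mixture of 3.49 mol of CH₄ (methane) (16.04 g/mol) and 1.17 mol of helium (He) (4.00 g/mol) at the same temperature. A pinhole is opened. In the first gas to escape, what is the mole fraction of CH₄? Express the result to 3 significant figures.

Each component's effusion rate ∝ (its partial pressure)·(1/√M) ∝ n_i/√M_i.
x_CH₄(eff) = (n_CH₄/√M_CH₄) / (n_CH₄/√M_CH₄ + n_He/√M_He)
= (3.49/√16.04) / (3.49/√16.04 + 1.17/√4.00) = 0.8714/(0.8714 + 0.5850) = 0.598.

0.598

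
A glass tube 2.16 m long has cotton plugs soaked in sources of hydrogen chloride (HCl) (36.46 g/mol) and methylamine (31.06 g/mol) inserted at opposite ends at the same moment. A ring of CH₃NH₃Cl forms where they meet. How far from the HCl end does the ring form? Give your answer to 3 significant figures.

Distances travelled in equal time are proportional to diffusion rates, so d_HCl/d_CH₃NH₂ = √(M_CH₃NH₂/M_HCl) = √(31.06/36.46) = 0.9230.
With d_HCl + d_CH₃NH₂ = 2.16 m, d_CH₃NH₂ = 2.16/(1 + 0.9230) = 1.123 m.
d_HCl = 2.16 − 1.123 = 1.04 m.

1.04 m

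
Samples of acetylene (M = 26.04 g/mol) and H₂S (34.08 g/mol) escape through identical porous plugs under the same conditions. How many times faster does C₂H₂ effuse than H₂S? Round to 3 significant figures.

1.14

Graham's law gives rate_C₂H₂/rate_H₂S = √(M_H₂S/M_C₂H₂) = √(34.08/26.04) = √1.309 = 1.14.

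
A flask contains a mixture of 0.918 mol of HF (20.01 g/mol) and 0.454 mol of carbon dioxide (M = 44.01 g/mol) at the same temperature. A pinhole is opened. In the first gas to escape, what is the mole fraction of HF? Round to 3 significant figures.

0.750

The effusion rate of species i is ∝ p_i/√M_i ∝ n_i/√M_i.
So x_HF in the escaping gas = (n_HF/√M_HF) / Σ(n_i/√M_i)
= (0.918/√20.01) / (0.918/√20.01 + 0.454/√44.01) = 0.2052/(0.2052 + 0.06844) = 0.750.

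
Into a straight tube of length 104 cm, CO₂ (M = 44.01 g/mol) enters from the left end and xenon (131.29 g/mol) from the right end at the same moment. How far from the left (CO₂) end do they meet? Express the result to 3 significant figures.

Distances travelled in equal time are proportional to diffusion rates, so d_CO₂/d_Xe = √(M_Xe/M_CO₂) = √(131.29/44.01) = 1.727.
With d_CO₂ + d_Xe = 104 cm, d_Xe = 104/(1 + 1.727) = 38.13 cm.
d_CO₂ = 104 − 38.13 = 65.9 cm.

65.9 cm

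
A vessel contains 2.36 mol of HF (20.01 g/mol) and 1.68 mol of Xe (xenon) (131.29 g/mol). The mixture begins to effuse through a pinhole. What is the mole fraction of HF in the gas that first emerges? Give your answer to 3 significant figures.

Rate_i ∝ x_i/√M_i (Graham's law weighted by mole fraction), so the effusate composition follows n_i/√M_i.
x_HF(eff) = (n_HF/√M_HF) / (n_HF/√M_HF + n_Xe/√M_Xe)
= (2.36/√20.01) / (2.36/√20.01 + 1.68/√131.29) = 0.5276/(0.5276 + 0.1466) = 0.783.

0.783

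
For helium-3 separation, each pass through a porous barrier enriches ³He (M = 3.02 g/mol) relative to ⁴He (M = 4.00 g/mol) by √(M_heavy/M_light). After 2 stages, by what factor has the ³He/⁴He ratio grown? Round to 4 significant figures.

1.325

After 2 stages the ratio has grown by (√(4.00/3.02))^2 = (4.00/3.02)^(2/2).
= 1.32450^1 = 1.325.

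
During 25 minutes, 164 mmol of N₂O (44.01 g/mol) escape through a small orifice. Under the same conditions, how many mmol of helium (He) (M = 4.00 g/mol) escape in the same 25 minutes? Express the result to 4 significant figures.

From Graham's law, rate_He/rate_N₂O = √(M_N₂O/M_He) = √(44.01/4.00) = √11.00 = 3.317.
So the amount for He is 164 × 3.317 = 544.0 mmol.

544.0 mmol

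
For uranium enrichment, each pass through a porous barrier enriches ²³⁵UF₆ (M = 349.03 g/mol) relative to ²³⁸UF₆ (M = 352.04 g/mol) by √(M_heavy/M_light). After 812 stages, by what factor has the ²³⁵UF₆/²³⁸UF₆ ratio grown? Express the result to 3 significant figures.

32.7

Each stage multiplies the ratio by α = √(352.04/349.03), so after 812 stages the overall factor is α^812 = (352.04/349.03)^(812/2).
= 1.00862^406 = 32.7.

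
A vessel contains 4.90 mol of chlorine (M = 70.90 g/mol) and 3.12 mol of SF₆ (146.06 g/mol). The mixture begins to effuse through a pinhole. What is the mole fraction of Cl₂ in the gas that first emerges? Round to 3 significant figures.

0.693

Effusion rate of each component ∝ n_i/√M_i (partial pressure × 1/√M).
So x_Cl₂ in the escaping gas = (n_Cl₂/√M_Cl₂) / Σ(n_i/√M_i)
= (4.90/√70.90) / (4.90/√70.90 + 3.12/√146.06) = 0.5819/(0.5819 + 0.2582) = 0.693.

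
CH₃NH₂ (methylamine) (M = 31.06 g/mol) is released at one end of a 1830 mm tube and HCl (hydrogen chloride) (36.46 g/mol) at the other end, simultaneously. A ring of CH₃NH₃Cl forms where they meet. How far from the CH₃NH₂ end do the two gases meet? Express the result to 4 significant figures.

951.6 mm

Graham's law gives d_CH₃NH₂/d_HCl = rate_CH₃NH₂/rate_HCl = √(M_HCl/M_CH₃NH₂) = √(36.46/31.06) = 1.083.
With d_CH₃NH₂ + d_HCl = 1830 mm, d_HCl = 1830/(1 + 1.083) = 878.4 mm.
d_CH₃NH₂ = 1830 − 878.4 = 951.6 mm.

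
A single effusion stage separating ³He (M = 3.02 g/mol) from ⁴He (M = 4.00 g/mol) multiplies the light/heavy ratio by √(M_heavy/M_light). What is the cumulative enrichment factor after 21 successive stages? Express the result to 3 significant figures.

19.1

Overall factor = α^21 with α = √(4.00/3.02), i.e. (4.00/3.02)^(21/2).
= 1.32450^(21/2) = 19.1.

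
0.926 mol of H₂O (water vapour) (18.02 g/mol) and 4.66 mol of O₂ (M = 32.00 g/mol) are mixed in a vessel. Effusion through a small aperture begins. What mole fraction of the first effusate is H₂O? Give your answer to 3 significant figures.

Rate_i ∝ x_i/√M_i (Graham's law weighted by mole fraction), so the effusate composition follows n_i/√M_i.
So x_H₂O in the escaping gas = (n_H₂O/√M_H₂O) / Σ(n_i/√M_i)
= (0.926/√18.02) / (0.926/√18.02 + 4.66/√32.00) = 0.2181/(0.2181 + 0.8238) = 0.209.

0.209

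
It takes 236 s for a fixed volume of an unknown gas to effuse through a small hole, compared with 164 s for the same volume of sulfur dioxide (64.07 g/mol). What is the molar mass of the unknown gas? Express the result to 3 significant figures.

133 g/mol

By Graham's law, t_X/t_SO₂ = √(M_X/M_SO₂).
236/164 = 1.439 = √(M_X/64.07)
M_X = 64.07 × 1.439² = 64.07 × 2.071 = 133 g/mol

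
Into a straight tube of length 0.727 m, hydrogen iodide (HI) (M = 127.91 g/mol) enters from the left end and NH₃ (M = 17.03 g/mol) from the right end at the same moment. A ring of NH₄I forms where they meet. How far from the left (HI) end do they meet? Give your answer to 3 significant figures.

In equal time, each gas travels a distance ∝ its rate ∝ 1/√M, so d_HI/d_NH₃ = √(M_NH₃/M_HI) = √(17.03/127.91) = 0.3649.
With d_HI + d_NH₃ = 0.727 m, d_NH₃ = 0.727/(1 + 0.3649) = 0.5326 m.
d_HI = 0.727 − 0.5326 = 0.194 m.

0.194 m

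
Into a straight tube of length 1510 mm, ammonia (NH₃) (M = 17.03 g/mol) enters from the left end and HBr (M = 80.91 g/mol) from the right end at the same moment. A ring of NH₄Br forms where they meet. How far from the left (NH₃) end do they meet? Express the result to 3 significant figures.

Distances travelled in equal time are proportional to diffusion rates, so d_NH₃/d_HBr = √(M_HBr/M_NH₃) = √(80.91/17.03) = 2.180.
With d_NH₃ + d_HBr = 1510 mm, d_HBr = 1510/(1 + 2.180) = 474.9 mm.
d_NH₃ = 1510 − 474.9 = 1040 mm.

1040 mm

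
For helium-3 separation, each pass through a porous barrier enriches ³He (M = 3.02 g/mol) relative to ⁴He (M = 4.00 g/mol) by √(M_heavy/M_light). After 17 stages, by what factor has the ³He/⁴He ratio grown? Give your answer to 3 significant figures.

The single-stage factor is √(M_heavy/M_light), so 17 stages give [√(4.00/3.02)]^17 = (4.00/3.02)^(17/2).
= 1.32450^(17/2) = 10.9.

10.9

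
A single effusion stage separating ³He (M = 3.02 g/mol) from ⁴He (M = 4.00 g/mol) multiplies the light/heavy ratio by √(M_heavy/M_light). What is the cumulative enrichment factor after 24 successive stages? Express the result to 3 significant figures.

After 24 stages the ratio has grown by (√(4.00/3.02))^24 = (4.00/3.02)^(24/2).
= 1.32450^12 = 29.1.

29.1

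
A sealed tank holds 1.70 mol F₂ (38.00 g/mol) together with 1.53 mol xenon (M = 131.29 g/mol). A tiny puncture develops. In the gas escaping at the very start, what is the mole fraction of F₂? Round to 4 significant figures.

0.6738

The effusion rate of species i is ∝ p_i/√M_i ∝ n_i/√M_i.
So x_F₂ in the escaping gas = (n_F₂/√M_F₂) / Σ(n_i/√M_i)
= (1.70/√38.00) / (1.70/√38.00 + 1.53/√131.29) = 0.2758/(0.2758 + 0.1335) = 0.6738.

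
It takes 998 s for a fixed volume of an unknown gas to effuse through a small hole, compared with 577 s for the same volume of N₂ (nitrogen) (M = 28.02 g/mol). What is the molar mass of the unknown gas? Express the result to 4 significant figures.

83.83 g/mol

Since effusion rate ∝ 1/√M, t_X/t_N₂ = √(M_X/M_N₂).
998/577 = 1.730 = √(M_X/28.02)
M_X = 28.02 × 1.730² = 28.02 × 2.992 = 83.83 g/mol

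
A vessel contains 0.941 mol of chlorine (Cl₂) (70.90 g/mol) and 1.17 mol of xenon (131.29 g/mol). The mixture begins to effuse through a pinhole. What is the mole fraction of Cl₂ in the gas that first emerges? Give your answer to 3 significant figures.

Rate_i ∝ x_i/√M_i (Graham's law weighted by mole fraction), so the effusate composition follows n_i/√M_i.
x_Cl₂(eff) = (n_Cl₂/√M_Cl₂) / (n_Cl₂/√M_Cl₂ + n_Xe/√M_Xe)
= (0.941/√70.90) / (0.941/√70.90 + 1.17/√131.29) = 0.1118/(0.1118 + 0.1021) = 0.523.

0.523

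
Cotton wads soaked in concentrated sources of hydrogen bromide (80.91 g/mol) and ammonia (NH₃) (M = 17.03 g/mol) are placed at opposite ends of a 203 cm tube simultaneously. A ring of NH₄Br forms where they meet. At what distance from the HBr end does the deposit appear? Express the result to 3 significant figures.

63.8 cm

The fronts meet when d_HBr + d_NH₃ = L with d_HBr/d_NH₃ = √(M_NH₃/M_HBr) (Graham's law). Here √(M_NH₃/M_HBr) = √(17.03/80.91) = 0.4588.
With d_HBr + d_NH₃ = 203 cm, d_NH₃ = 203/(1 + 0.4588) = 139.2 cm.
d_HBr = 203 − 139.2 = 63.8 cm.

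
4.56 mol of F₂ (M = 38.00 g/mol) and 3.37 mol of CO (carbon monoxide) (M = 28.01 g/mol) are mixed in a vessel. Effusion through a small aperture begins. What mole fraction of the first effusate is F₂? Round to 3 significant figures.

0.537

Rate_i ∝ x_i/√M_i (Graham's law weighted by mole fraction), so the effusate composition follows n_i/√M_i.
Mole fraction of F₂ in the effusate = (n_F₂/√M_F₂) / (n_F₂/√M_F₂ + n_CO/√M_CO)
= (4.56/√38.00) / (4.56/√38.00 + 3.37/√28.01) = 0.7397/(0.7397 + 0.6368) = 0.537.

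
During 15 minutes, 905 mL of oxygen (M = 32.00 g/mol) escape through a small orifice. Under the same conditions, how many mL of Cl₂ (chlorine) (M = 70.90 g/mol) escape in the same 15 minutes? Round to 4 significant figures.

Since effusion rate ∝ 1/√M, rate_Cl₂/rate_O₂ = √(M_O₂/M_Cl₂) = √(32.00/70.90) = √0.4513 = 0.6718.
So the volume for Cl₂ is 905 × 0.6718 = 608.0 mL.

608.0 mL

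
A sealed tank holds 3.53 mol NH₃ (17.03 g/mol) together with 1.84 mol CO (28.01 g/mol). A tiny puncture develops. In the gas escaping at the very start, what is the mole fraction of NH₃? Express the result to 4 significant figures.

0.7110

Each component's effusion rate ∝ (its partial pressure)·(1/√M) ∝ n_i/√M_i.
x_NH₃(eff) = (n_NH₃/√M_NH₃) / (n_NH₃/√M_NH₃ + n_CO/√M_CO)
= (3.53/√17.03) / (3.53/√17.03 + 1.84/√28.01) = 0.8554/(0.8554 + 0.3477) = 0.7110.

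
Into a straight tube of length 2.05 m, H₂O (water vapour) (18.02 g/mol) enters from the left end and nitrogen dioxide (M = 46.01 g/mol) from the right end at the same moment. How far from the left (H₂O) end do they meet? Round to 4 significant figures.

The fronts meet when d_H₂O + d_NO₂ = L with d_H₂O/d_NO₂ = √(M_NO₂/M_H₂O) (Graham's law). Here √(M_NO₂/M_H₂O) = √(46.01/18.02) = 1.598.
With d_H₂O + d_NO₂ = 2.05 m, d_NO₂ = 2.05/(1 + 1.598) = 0.7891 m.
d_H₂O = 2.05 − 0.7891 = 1.261 m.

1.261 m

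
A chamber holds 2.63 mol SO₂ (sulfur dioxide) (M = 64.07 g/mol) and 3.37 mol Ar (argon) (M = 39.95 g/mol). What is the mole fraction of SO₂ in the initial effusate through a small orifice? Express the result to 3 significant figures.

Effusion rate of each component ∝ n_i/√M_i (partial pressure × 1/√M).
Mole fraction of SO₂ in the effusate = (n_SO₂/√M_SO₂) / (n_SO₂/√M_SO₂ + n_Ar/√M_Ar)
= (2.63/√64.07) / (2.63/√64.07 + 3.37/√39.95) = 0.3286/(0.3286 + 0.5332) = 0.381.

0.381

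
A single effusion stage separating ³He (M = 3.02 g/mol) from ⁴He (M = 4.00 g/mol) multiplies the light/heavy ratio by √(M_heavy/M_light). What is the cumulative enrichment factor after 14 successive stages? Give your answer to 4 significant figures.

The single-stage factor is √(M_heavy/M_light), so 14 stages give [√(4.00/3.02)]^14 = (4.00/3.02)^(14/2).
= 1.32450^7 = 7.151.

7.151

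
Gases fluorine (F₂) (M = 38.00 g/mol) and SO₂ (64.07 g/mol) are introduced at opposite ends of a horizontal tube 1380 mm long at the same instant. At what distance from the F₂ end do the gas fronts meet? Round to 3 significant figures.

In equal time, each gas travels a distance ∝ its rate ∝ 1/√M, so d_F₂/d_SO₂ = √(M_SO₂/M_F₂) = √(64.07/38.00) = 1.298.
With d_F₂ + d_SO₂ = 1380 mm, d_SO₂ = 1380/(1 + 1.298) = 600.4 mm.
d_F₂ = 1380 − 600.4 = 780 mm.

780 mm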